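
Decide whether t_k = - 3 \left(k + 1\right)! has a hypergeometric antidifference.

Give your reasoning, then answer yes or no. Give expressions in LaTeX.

Ratio r(k) = k + 2.
Take A(k)=k + 2, B(k)=1, C(k)=1.
f must satisfy (k + 2)·f(k+1) − (1)·f(k) = 1.
deg f ≤ -1 (via 1,0,0).
Bound -1 < 0, so the key equation has no polynomial solution.

No. Not Gosper-summable.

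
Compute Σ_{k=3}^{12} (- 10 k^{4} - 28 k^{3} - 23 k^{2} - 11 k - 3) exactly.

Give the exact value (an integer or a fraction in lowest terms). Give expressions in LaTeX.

Σ = -792720

r(k) = (10*k**4 + 68*k**3 + 167*k**2 + 181*k + 75)/(10*k**4 + 28*k**3 + 23*k**2 + 11*k + 3) after simplifying.
Normal form (A,B,C) = (1, 1, k**4 + 14*k**3/5 + 23*k**2/10 + 11*k/10 + 3/10).
Solve (1)·f(k+1) − (1)·f(k) = k**4 + 14*k**3/5 + 23*k**2/10 + 11*k/10 + 3/10.
d = 5 from the (0,0,4) case.
Match coefficients ⇒ f(k) = k*(2*k**4 + 2*k**3 - 3*k**2 + k + 1)/10.
Get s_k = R·t_k = k*(-2*k**4 - 2*k**3 + 3*k**2 - k - 1) with R(k) = B(k−1)f(k)/C(k) = k*(2*k**4 + 2*k**3 - 3*k**2 + k + 1)/(10*k**4 + 28*k**3 + 23*k**2 + 11*k + 3).
s_(k+1) − s_k = -10*k**4 - 28*k**3 - 23*k**2 - 11*k - 3 = t_k.
Telescoping: Σ = s_(13) − s_(3) = -793299 − (-579) = -792720.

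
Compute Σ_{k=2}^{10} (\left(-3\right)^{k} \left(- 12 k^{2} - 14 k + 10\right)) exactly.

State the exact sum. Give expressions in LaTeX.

The ratio is 3*(-6*k**2 - 19*k - 8)/(6*k**2 + 7*k - 5).
Factor: A=-3; B=1; C=k**2 + 7*k/6 - 5/6.
Set up (-3)·f(k+1) − (1)·f(k) − (k**2 + 7*k/6 - 5/6) = 0.
d = 2 from the (0,0,2) case.
Solve for f: f(k) = -(k + 1)*(3*k - 4)/12 (degree 2 ≤ 2).
R(k) = B(k−1)·f(k)/C(k) = -(k + 1)*(3*k - 4)/(2*(2*k - 1)*(3*k + 5)); s_k = R·t_k = (-3)**k*(3*k**2 - k - 4).
Verify: (-3)**k*(-12*k**2 - 14*k + 10) matches t_k.
Σ_(k=2)^(10) t_k = s_(11) − s_(2) = -61647156 − (54) = -61647210.

Σ = -61647210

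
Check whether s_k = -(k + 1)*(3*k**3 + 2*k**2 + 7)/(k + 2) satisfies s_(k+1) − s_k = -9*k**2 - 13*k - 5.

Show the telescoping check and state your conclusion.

Invalid: residual (6*k**3 + 29*k**2 + 31*k + 3)/(k**2 + 5*k + 6) ≠ 0.

s_(k+1) = -(k + 2)*(3*(k + 1)**3 + 2*(k + 1)**2 + 7)/(k + 3)
s_(k+1) − s_k = (-9*k**4 - 52*k**3 - 95*k**2 - 72*k - 27)/(k**2 + 5*k + 6)
(s_(k+1) − s_k) − t_k = (6*k**3 + 29*k**2 + 31*k + 3)/(k**2 + 5*k + 6)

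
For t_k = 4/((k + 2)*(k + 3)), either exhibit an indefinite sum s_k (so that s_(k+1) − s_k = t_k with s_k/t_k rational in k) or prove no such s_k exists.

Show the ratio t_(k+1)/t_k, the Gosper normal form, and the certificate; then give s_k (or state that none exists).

s_k = 2*k/(k + 2)

Step 1: r(k) = (k + 2)/(k + 4).
Gosper form: A/B · C(k+1)/C(k) with A=k + 2, B=k + 4, C=1.
Solve (k + 2)·f(k+1) − (k + 3)·f(k) = 1.
Degrees (1,1,0) ⇒ d ≤ 1.
Coefficient equations give f(k) = k/2.
R(k) = B(k−1)·f(k)/C(k) = k*(k + 3)/2; s_k = R·t_k = 2*k/(k + 2).
Δs = 4/(k**2 + 5*k + 6), as required.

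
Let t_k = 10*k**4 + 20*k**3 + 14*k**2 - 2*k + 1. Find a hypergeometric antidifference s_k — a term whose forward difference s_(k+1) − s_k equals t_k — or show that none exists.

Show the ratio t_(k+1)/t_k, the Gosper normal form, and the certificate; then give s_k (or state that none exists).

The ratio is (10*k**4 + 60*k**3 + 134*k**2 + 126*k + 43)/(10*k**4 + 20*k**3 + 14*k**2 - 2*k + 1).
So A=1 and B=1, with C=k**4 + 2*k**3 + 7*k**2/5 - k/5 + 1/10.
Need (1)·f(k+1) − (1)·f(k) = k**4 + 2*k**3 + 7*k**2/5 - k/5 + 1/10.
d = 5 from the (0,0,4) case.
Solve for f: f(k) = k*(2*k**4 - 2*k**2 - 3*k + 4)/10 (degree 5 ≤ 5).
Get s_k = R·t_k = k*(2*k**4 - 2*k**2 - 3*k + 4) with R(k) = B(k−1)f(k)/C(k) = k*(2*k**4 - 2*k**2 - 3*k + 4)/(10*k**4 + 20*k**3 + 14*k**2 - 2*k + 1).
Check: Δs_k = 10*k**4 + 20*k**3 + 14*k**2 - 2*k + 1. ✓

s_k = k*(2*k**4 - 2*k**2 - 3*k + 4)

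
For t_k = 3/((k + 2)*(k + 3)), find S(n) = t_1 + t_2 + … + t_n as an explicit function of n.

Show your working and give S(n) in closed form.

S(n) = n/(n + 3)

Step 1: r(k) = (k + 2)/(k + 4).
Gosper form: A/B · C(k+1)/C(k) with A=k + 2, B=k + 4, C=1.
Key eq: (k + 2)·f(k+1) = (k + 3)·f(k) + (1).
From deg A=1, deg B=1, deg C=0: d=1.
Match coefficients ⇒ f(k) = k/2.
Then R = B(k−1)f/C = k*(k + 3)/2, so s_k = R(k)·t_k = 3*k/(2*(k + 2)).
Verify: 3/(k**2 + 5*k + 6) matches t_k.
Σ_(k=1)^n t_k = s_(n+1) − s_(1) = (3*(n + 1)/(2*(n + 3))) − (1/2), i.e. n/(n + 3).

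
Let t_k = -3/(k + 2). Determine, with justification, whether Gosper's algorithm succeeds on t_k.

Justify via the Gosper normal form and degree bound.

Step 1: r(k) = (k + 2)/(k + 3).
So A=k + 2 and B=k + 3, with C=1.
Key eq: (k + 2)·f(k+1) = (k + 2)·f(k) + (1).
d = 0 from the (1,1,0) case.
f = c0 ⇒ A·f(k+1) − B(k−1)·f(k) − C = -1. The system {-1 = 0} is inconsistent; no antidifference.

No; the coefficient equations for f are inconsistent.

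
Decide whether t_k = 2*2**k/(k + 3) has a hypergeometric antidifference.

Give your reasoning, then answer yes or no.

Compute t_(k+1)/t_k: get 2*(k + 3)/(k + 4).
So A=2*k + 6 and B=k + 4, with C=1.
Key eq: (2*k + 6)·f(k+1) = (k + 3)·f(k) + (1).
Degrees (1,1,0) ⇒ d ≤ -1.
deg f ≤ -1 is impossible — no certificate.

No — t_k has no hypergeometric antidifference.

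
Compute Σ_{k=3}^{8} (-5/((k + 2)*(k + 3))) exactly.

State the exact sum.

The ratio is (k + 2)/(k + 4).
Take A(k)=k + 2, B(k)=k + 4, C(k)=1.
Need (k + 2)·f(k+1) − (k + 3)·f(k) = 1.
Degrees (1,1,0) ⇒ d ≤ 1.
Solve for f: f(k) = k/2 (degree 1 ≤ 1).
Get s_k = R·t_k = -5*k/(2*k + 4) with R(k) = B(k−1)f(k)/C(k) = k*(k + 3)/2.
Δs = -5/(k**2 + 5*k + 6), as required.
Evaluate s at k=9 and k=3: -45/22 and -3/2; difference -6/11.

Σ = -6/11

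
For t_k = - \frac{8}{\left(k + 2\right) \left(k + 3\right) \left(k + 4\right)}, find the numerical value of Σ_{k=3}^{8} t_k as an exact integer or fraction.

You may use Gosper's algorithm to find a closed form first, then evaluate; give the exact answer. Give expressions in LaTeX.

Σ = -17/165

Compute t_(k+1)/t_k: get (k + 2)/(k + 5).
Gosper form: A/B · C(k+1)/C(k) with A=k + 2, B=k + 5, C=1.
Need (k + 2)·f(k+1) − (k + 4)·f(k) = 1.
d = 2 from the (1,1,0) case.
Match coefficients ⇒ f(k) = k*(k + 5)/12.
R(k) = B(k−1)·f(k)/C(k) = k*(k + 4)*(k + 5)/12; s_k = R·t_k = 2*k*(-k - 5)/(3*(k + 2)*(k + 3)).
Δs = -8/(k**3 + 9*k**2 + 26*k + 24), as required.
Sum = s_(9) − s_(3); s_(9) = -7/11, s_(3) = -8/15 ⇒ -17/165.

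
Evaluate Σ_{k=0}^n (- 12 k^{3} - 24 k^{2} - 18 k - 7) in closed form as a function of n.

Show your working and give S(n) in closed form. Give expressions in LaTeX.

r(k) = (12*k**3 + 60*k**2 + 102*k + 61)/(12*k**3 + 24*k**2 + 18*k + 7) after simplifying.
A = 1, B = 1, C = k**3 + 2*k**2 + 3*k/2 + 7/12.
Key eq: (1)·f(k+1) = (1)·f(k) + (k**3 + 2*k**2 + 3*k/2 + 7/12).
deg f ≤ 4 (via 0,0,3).
Solve for f: f(k) = k*(3*k**3 + 2*k**2 + 2)/12 (degree 4 ≤ 4).
Then R = B(k−1)f/C = k*(3*k**3 + 2*k**2 + 2)/(12*k**3 + 24*k**2 + 18*k + 7), so s_k = R(k)·t_k = k*(-3*k**3 - 2*k**2 - 2).
s_(k+1) − s_k = -12*k**3 - 24*k**2 - 18*k - 7 = t_k.
Σ_(k=0)^n t_k = s_(n+1) − s_(0) = (-3*n**4 - 14*n**3 - 24*n**2 - 20*n - 7) − (0), i.e. -3*n**4 - 14*n**3 - 24*n**2 - 20*n - 7.

S(n) = - 3 n^{4} - 14 n^{3} - 24 n^{2} - 20 n - 7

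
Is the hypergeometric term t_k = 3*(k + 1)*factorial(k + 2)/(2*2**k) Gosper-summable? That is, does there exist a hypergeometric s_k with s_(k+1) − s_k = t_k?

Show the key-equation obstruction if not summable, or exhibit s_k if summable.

Yes. s_k = 3*factorial(k + 2)/2**k.

t_(k+1)/t_k = (k + 2)*(k + 3)/(2*(k + 1)).
Take A(k)=k/2 + 3/2, B(k)=1, C(k)=k + 1.
Solve (k/2 + 3/2)·f(k+1) − (1)·f(k) = k + 1.
From deg A=1, deg B=0, deg C=1: d=0.
Solving with deg f ≤ 0: f(k) = 2.
Then R = B(k−1)f/C = 2/(k + 1), so s_k = R(k)·t_k = 3*factorial(k + 2)/2**k.
s_(k+1) − s_k = 3*(k + 1)*factorial(k + 2)/(2*2**k) = t_k.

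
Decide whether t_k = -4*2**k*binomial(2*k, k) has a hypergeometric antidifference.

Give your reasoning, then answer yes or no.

No — key equation has no polynomial f.

t_(k+1)/t_k = 4*(2*k + 1)/(k + 1).
So A=8*k + 4 and B=k + 1, with C=1.
f must satisfy (8*k + 4)·f(k+1) − (k)·f(k) = 1.
deg f ≤ -1 (via 1,1,0).
Bound -1 < 0, so the key equation has no polynomial solution.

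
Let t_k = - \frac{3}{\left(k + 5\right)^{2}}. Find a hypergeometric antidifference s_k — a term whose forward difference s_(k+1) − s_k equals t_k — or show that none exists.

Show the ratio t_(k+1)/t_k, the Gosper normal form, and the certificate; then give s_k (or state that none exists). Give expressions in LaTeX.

Compute t_(k+1)/t_k: get (k + 5)**2/(k + 6)**2.
Gosper form: A/B · C(k+1)/C(k) with A=k**2 + 10*k + 25, B=k**2 + 12*k + 36, C=1.
f must satisfy (k**2 + 10*k + 25)·f(k+1) − (k**2 + 10*k + 25)·f(k) = 1.
deg f ≤ 0 (via 2,2,0).
Write f(k) = c0. Then LHS − RHS = -1, requiring -1 = 0: contradictory. No certificate.

none — t_k is not Gosper-summable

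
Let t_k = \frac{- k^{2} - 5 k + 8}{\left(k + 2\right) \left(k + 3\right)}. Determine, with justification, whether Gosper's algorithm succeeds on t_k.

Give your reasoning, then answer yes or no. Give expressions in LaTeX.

r(k) = (k + 2)*(5*k + (k + 1)**2 - 3)/((k + 4)*(k**2 + 5*k - 8)) after simplifying.
Gosper form: A/B · C(k+1)/C(k) with A=k + 2, B=k + 4, C=k**2 + 5*k - 8.
f must satisfy (k + 2)·f(k+1) − (k + 3)·f(k) = k**2 + 5*k - 8.
d = 2 from the (1,1,2) case.
Coefficient equations give f(k) = k*(k - 5).
R(k) = B(k−1)·f(k)/C(k) = k*(k - 5)*(k + 3)/(k**2 + 5*k - 8); s_k = R·t_k = k*(5 - k)/(k + 2).
Check: Δs_k = (-k**2 - 5*k + 8)/(k**2 + 5*k + 6). ✓

Yes. s_k = \frac{k \left(5 - k\right)}{k + 2}.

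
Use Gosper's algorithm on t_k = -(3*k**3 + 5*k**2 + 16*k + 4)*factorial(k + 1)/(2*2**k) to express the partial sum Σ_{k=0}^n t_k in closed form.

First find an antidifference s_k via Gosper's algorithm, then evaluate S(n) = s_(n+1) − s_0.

The ratio is (3*k**4 + 20*k**3 + 63*k**2 + 98*k + 56)/(2*(3*k**3 + 5*k**2 + 16*k + 4)).
So A=k/2 + 1 and B=1, with C=k**3 + 5*k**2/3 + 16*k/3 + 4/3.
Need (k/2 + 1)·f(k+1) − (1)·f(k) = k**3 + 5*k**2/3 + 16*k/3 + 4/3.
d = 2 from the (1,0,3) case.
Solve for f: f(k) = 2*(3*k**2 - k + 2)/3 (degree 2 ≤ 2).
So s_k = (B(k−1)f/C)·t_k = (2*(3*k**2 - k + 2)/(3*k**3 + 5*k**2 + 16*k + 4))·t_k = -(3*k**2 - k + 2)*factorial(k + 1)/2**k.
Verify: -(3*k**3 + 5*k**2 + 16*k + 4)*factorial(k + 1)/(2*2**k) matches t_k.
Telescope: S(n) = s_(n+1) − s_(0) = -2**(-n - 1)*(3*n**2 + 5*n + 4)*factorial(n + 2) − (-2) = 2**(-n - 1)*(2**(n + 2) - 3*n**4*factorial(n) - 14*n**3*factorial(n) - 25*n**2*factorial(n) - 22*n*factorial(n) - 8*factorial(n)).

S(n) = 2**(-n - 1)*(2**(n + 2) - 3*n**4*factorial(n) - 14*n**3*factorial(n) - 25*n**2*factorial(n) - 22*n*factorial(n) - 8*factorial(n))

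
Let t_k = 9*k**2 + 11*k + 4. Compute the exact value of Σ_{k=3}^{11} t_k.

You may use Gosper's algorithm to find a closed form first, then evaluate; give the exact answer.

Σ = 5238

r(k) = (9*k**2 + 29*k + 24)/(9*k**2 + 11*k + 4) after simplifying.
So A=1 and B=1, with C=k**2 + 11*k/9 + 4/9.
Set up (1)·f(k+1) − (1)·f(k) − (k**2 + 11*k/9 + 4/9) = 0.
Degrees (0,0,2) ⇒ d ≤ 3.
Match coefficients ⇒ f(k) = k**2*(3*k + 1)/9.
So s_k = (B(k−1)f/C)·t_k = (k**2*(3*k + 1)/(9*k**2 + 11*k + 4))·t_k = k**2*(3*k + 1).
Check: Δs_k = 9*k**2 + 11*k + 4. ✓
Σ_(k=3)^(11) t_k = s_(12) − s_(3) = 5328 − (90) = 5238.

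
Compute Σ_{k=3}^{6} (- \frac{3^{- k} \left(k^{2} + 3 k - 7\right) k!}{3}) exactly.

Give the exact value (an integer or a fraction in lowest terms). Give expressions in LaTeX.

Compute t_(k+1)/t_k: get (k + 1)*(3*k + (k + 1)**2 - 4)/(3*(k**2 + 3*k - 7)).
Normal form (A,B,C) = (k/3 + 1/3, 1, k**2 + 3*k - 7).
Set up (k/3 + 1/3)·f(k+1) − (1)·f(k) − (k**2 + 3*k - 7) = 0.
Degrees (1,0,2) ⇒ d ≤ 1.
Coefficient equations give f(k) = 3*(k + 4).
Get s_k = R·t_k = -(k + 4)*factorial(k)/3**k with R(k) = B(k−1)f(k)/C(k) = 3*(k + 4)/(k**2 + 3*k - 7).
Verify: -(k**2 + 3*k - 7)*factorial(k)/(3*3**k) matches t_k.
Evaluate s at k=7 and k=3: -6160/243 and -14/9; difference -5782/243.

Σ = -5782/243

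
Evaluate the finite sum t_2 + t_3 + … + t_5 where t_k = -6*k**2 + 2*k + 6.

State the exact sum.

Σ = -272

r(k) = (k - 3*(k + 1)**2 + 4)/(-3*k**2 + k + 3) after simplifying.
Factor: A=1; B=1; C=k**2 - k/3 - 1.
Key eq: (1)·f(k+1) = (1)·f(k) + (k**2 - k/3 - 1).
Degrees (0,0,2) ⇒ d ≤ 3.
Solving with deg f ≤ 3: f(k) = k*(k**2 - 2*k - 2)/3.
Then R = B(k−1)f/C = k*(k**2 - 2*k - 2)/(3*k**2 - k - 3), so s_k = R(k)·t_k = 2*k*(-k**2 + 2*k + 2).
s_(k+1) − s_k = -6*k**2 + 2*k + 6 = t_k.
Σ_(k=2)^(5) t_k = s_(6) − s_(2) = -264 − (8) = -272.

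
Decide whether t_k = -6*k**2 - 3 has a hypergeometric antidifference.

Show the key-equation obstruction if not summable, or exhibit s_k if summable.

Ratio r(k) = (2*(k + 1)**2 + 1)/(2*k**2 + 1).
Take A(k)=1, B(k)=1, C(k)=k**2 + 1/2.
Key eq: (1)·f(k+1) = (1)·f(k) + (k**2 + 1/2).
Degrees (0,0,2) ⇒ d ≤ 3.
Coefficient equations give f(k) = k*(2*k**2 - 3*k + 4)/6.
Then R = B(k−1)f/C = k*(2*k**2 - 3*k + 4)/(3*(2*k**2 + 1)), so s_k = R(k)·t_k = k*(-2*k**2 + 3*k - 4).
Check: Δs_k = -6*k**2 - 3. ✓

Yes. s_k = k*(-2*k**2 + 3*k - 4).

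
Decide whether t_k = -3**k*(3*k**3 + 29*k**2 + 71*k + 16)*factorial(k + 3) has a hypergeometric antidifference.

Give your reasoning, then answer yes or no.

Step 1: r(k) = 3*(3*k**4 + 50*k**3 + 290*k**2 + 671*k + 476)/(3*k**3 + 29*k**2 + 71*k + 16).
A = 3*k + 12, B = 1, C = k**3 + 29*k**2/3 + 71*k/3 + 16/3.
Solve (3*k + 12)·f(k+1) − (1)·f(k) = k**3 + 29*k**2/3 + 71*k/3 + 16/3.
Bound: deg f ≤ 2.
Solve for f: f(k) = (k**2 + 4*k - 4)/3 (degree 2 ≤ 2).
So s_k = (B(k−1)f/C)·t_k = ((k**2 + 4*k - 4)/(3*k**3 + 29*k**2 + 71*k + 16))·t_k = -3**k*(k**2 + 4*k - 4)*factorial(k + 3).
Δs = -3**k*(3*k**3 + 29*k**2 + 71*k + 16)*factorial(k + 3), as required.

Yes. s_k = -3**k*(k**2 + 4*k - 4)*factorial(k + 3).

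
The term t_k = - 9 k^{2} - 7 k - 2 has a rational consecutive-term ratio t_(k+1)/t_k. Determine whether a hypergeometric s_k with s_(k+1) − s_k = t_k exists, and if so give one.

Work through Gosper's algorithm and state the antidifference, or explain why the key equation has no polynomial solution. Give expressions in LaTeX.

s_k = k^{2} \left(1 - 3 k\right)

Compute t_(k+1)/t_k: get (9*k**2 + 25*k + 18)/(9*k**2 + 7*k + 2).
A = 1, B = 1, C = k**2 + 7*k/9 + 2/9.
Solve (1)·f(k+1) − (1)·f(k) = k**2 + 7*k/9 + 2/9.
Degrees (0,0,2) ⇒ d ≤ 3.
Coefficient equations give f(k) = k**2*(3*k - 1)/9.
R(k) = B(k−1)·f(k)/C(k) = k**2*(3*k - 1)/(9*k**2 + 7*k + 2); s_k = R·t_k = k**2*(1 - 3*k).
Δs = -9*k**2 - 7*k - 2, as required.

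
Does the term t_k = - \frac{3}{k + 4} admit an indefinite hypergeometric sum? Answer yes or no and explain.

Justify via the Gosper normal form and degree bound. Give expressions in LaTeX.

Step 1: r(k) = (k + 4)/(k + 5).
Factor: A=k + 4; B=k + 5; C=1.
Solve (k + 4)·f(k+1) − (k + 4)·f(k) = 1.
Bound: deg f ≤ 0.
Put f(k) = c0: A·f(k+1) − B(k−1)·f(k) − C = -1; need -1 = 0 — inconsistent ⇒ no f, not summable.

No; the coefficient equations for f are inconsistent.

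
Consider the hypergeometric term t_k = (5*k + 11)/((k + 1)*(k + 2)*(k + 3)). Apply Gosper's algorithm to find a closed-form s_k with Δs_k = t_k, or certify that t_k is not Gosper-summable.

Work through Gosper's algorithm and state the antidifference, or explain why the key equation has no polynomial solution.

t_(k+1)/t_k = (k + 1)*(5*k + 16)/((k + 4)*(5*k + 11)).
A = k + 1, B = k + 4, C = k + 11/5.
Need (k + 1)·f(k+1) − (k + 3)·f(k) = k + 11/5.
Degrees (1,1,1) ⇒ d ≤ 2.
Match coefficients ⇒ f(k) = k*(4*k + 7)/5.
Certificate R = B(k−1)f/C = k*(k + 3)*(4*k + 7)/(5*k + 11) gives s_k = k*(4*k + 7)/((k + 1)*(k + 2)).
Verify: (5*k + 11)/(k**3 + 6*k**2 + 11*k + 6) matches t_k.

s_k = k*(4*k + 7)/((k + 1)*(k + 2))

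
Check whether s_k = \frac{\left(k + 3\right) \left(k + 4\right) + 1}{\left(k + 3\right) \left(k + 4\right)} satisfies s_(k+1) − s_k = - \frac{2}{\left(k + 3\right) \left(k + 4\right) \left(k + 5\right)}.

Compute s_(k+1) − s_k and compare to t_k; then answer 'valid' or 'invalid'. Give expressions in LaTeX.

Valid: the claim telescopes to t_k.

s_(k+1) = ((k + 4)*(k + 5) + 1)/((k + 4)*(k + 5))
s_(k+1) − s_k = -2/(k**3 + 12*k**2 + 47*k + 60)
(s_(k+1) − s_k) − t_k = 0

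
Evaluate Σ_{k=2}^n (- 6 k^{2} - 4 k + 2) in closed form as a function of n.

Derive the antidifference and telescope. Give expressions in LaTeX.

The ratio is (3*k**2 + 8*k + 4)/(3*k**2 + 2*k - 1).
A = 1, B = 1, C = k**2 + 2*k/3 - 1/3.
Need (1)·f(k+1) − (1)·f(k) = k**2 + 2*k/3 - 1/3.
From deg A=0, deg B=0, deg C=2: d=3.
Match coefficients ⇒ f(k) = k*(k + 1)*(2*k - 3)/6.
Then R = B(k−1)f/C = k*(2*k - 3)/(2*(3*k - 1)), so s_k = R(k)·t_k = k*(-2*k**2 + k + 3).
s_(k+1) − s_k = -6*k**2 - 4*k + 2 = t_k.
s_(n+1) = -2*n**3 - 5*n**2 - n + 2 and s_(2) = -6, so S(n) = -2*n**3 - 5*n**2 - n + 8.

S(n) = - 2 n^{3} - 5 n^{2} - n + 8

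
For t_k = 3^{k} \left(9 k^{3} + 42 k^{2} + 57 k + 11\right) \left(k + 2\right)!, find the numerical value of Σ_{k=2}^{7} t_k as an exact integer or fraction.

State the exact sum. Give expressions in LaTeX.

t_(k+1)/t_k = 3*(9*k**4 + 96*k**3 + 375*k**2 + 623*k + 357)/(9*k**3 + 42*k**2 + 57*k + 11).
So A=3*k + 9 and B=1, with C=k**3 + 14*k**2/3 + 19*k/3 + 11/9.
Key eq: (3*k + 9)·f(k+1) = (1)·f(k) + (k**3 + 14*k**2/3 + 19*k/3 + 11/9).
Bound: deg f ≤ 2.
Solve for f: f(k) = (3*k**2 - 2)/9 (degree 2 ≤ 2).
Then R = B(k−1)f/C = (3*k**2 - 2)/(9*k**3 + 42*k**2 + 57*k + 11), so s_k = R(k)·t_k = 3**k*(3*k**2 - 2)*factorial(k + 2).
Δs = 3**k*(9*k**3 + 42*k**2 + 57*k + 11)*factorial(k + 2), as required.
Σ_(k=2)^(7) t_k = s_(8) − s_(2) = 4523625792000 − (2160) = 4523625789840.

Σ = 4523625789840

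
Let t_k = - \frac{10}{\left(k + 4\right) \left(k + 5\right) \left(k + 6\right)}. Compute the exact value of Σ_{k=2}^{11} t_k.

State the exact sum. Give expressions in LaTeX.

Σ = -575/5712

The ratio is (k + 4)/(k + 7).
Take A(k)=k + 4, B(k)=k + 7, C(k)=1.
Solve (k + 4)·f(k+1) − (k + 6)·f(k) = 1.
Bound: deg f ≤ 2.
Match coefficients ⇒ f(k) = k*(k + 9)/40.
Certificate R = B(k−1)f/C = k*(k + 6)*(k + 9)/40 gives s_k = k*(-k - 9)/(4*(k + 4)*(k + 5)).
Verify: -10/(k**3 + 15*k**2 + 74*k + 120) matches t_k.
Σ_(k=2)^(11) t_k = s_(12) − s_(2) = -63/272 − (-11/84) = -575/5712.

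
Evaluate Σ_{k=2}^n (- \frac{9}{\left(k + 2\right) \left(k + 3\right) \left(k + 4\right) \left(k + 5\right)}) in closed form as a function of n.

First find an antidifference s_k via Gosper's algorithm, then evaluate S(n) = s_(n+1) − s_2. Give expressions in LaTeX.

S(n) = \frac{- n^{3} - 12 n^{2} - 47 n + 60}{40 \left(n^{3} + 12 n^{2} + 47 n + 60\right)}

Ratio r(k) = (k + 2)/(k + 6).
So A=k + 2 and B=k + 6, with C=1.
Solve (k + 2)·f(k+1) − (k + 5)·f(k) = 1.
d = 3 from the (1,1,0) case.
Coefficient equations give f(k) = k*(k**2 + 9*k + 26)/72.
So s_k = (B(k−1)f/C)·t_k = (k*(k + 5)*(k**2 + 9*k + 26)/72)·t_k = k*(-k**2 - 9*k - 26)/(8*(k + 2)*(k + 3)*(k + 4)).
s_(k+1) − s_k = -9/(k**4 + 14*k**3 + 71*k**2 + 154*k + 120) = t_k.
Telescope: S(n) = s_(n+1) − s_(2) = (-n**3 - 12*n**2 - 47*n - 36)/(8*(n**3 + 12*n**2 + 47*n + 60)) − (-1/10) = (-n**3 - 12*n**2 - 47*n + 60)/(40*(n**3 + 12*n**2 + 47*n + 60)).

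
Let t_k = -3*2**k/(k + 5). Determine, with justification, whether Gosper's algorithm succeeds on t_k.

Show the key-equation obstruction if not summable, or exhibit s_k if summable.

No; the degree bound rules out any f.

Step 1: r(k) = 2*(k + 5)/(k + 6).
A = 2*k + 10, B = k + 6, C = 1.
Key eq: (2*k + 10)·f(k+1) = (k + 5)·f(k) + (1).
d = -1 from the (1,1,0) case.
d = -1 < 0 ⇒ no nonzero polynomial f; not summable.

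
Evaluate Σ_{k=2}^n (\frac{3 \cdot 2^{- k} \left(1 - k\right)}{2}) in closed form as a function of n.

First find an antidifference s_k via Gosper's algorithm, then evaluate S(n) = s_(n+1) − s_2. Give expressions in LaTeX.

Ratio r(k) = k/(2*(k - 1)).
Gosper form: A/B · C(k+1)/C(k) with A=1/2, B=1, C=k - 1.
f must satisfy (1/2)·f(k+1) − (1)·f(k) = k - 1.
Bound: deg f ≤ 1.
Coefficient equations give f(k) = -2*k.
R(k) = B(k−1)·f(k)/C(k) = -2*k/(k - 1); s_k = R·t_k = 3*k/2**k.
Check: Δs_k = 3*(1 - k)/(2*2**k). ✓
Σ_(k=2)^n t_k = s_(n+1) − s_(2) = (3*2**(-n - 1)*(n + 1)) − (3/2), i.e. 3*2**(-n - 1)*(-2**n + n + 1).

S(n) = 3 \cdot 2^{- n - 1} \left(- 2^{n} + n + 1\right)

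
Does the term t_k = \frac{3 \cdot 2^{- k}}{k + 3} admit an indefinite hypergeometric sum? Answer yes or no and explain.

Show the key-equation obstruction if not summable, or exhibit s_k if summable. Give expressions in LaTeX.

r(k) = (k + 3)/(2*(k + 4)) after simplifying.
Factor: A=k/2 + 3/2; B=k + 4; C=1.
f must satisfy (k/2 + 3/2)·f(k+1) − (k + 3)·f(k) = 1.
deg f ≤ -1 (via 1,1,0).
Bound -1 < 0, so the key equation has no polynomial solution.

No; the degree bound rules out any f.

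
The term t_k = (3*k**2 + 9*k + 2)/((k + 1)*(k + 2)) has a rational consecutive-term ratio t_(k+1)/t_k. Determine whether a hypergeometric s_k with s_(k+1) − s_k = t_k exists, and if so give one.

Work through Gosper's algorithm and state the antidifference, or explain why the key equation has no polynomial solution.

s_k = k*(3*k - 1)/(k + 1)

Compute t_(k+1)/t_k: get (k + 1)*(9*k + 3*(k + 1)**2 + 11)/((k + 3)*(3*k**2 + 9*k + 2)).
Take A(k)=k + 1, B(k)=k + 3, C(k)=k**2 + 3*k + 2/3.
Solve (k + 1)·f(k+1) − (k + 2)·f(k) = k**2 + 3*k + 2/3.
Bound: deg f ≤ 2.
A polynomial solution: f(k) = k*(3*k - 1)/3.
Get s_k = R·t_k = k*(3*k - 1)/(k + 1) with R(k) = B(k−1)f(k)/C(k) = k*(k + 2)*(3*k - 1)/(3*k**2 + 9*k + 2).
Verify: (3*k**2 + 9*k + 2)/(k**2 + 3*k + 2) matches t_k.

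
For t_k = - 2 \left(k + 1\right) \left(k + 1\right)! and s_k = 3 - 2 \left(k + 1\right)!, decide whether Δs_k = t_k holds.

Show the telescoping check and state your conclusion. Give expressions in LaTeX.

Valid: the claim telescopes to t_k.

s_(k+1) = 3 - 2*factorial(k + 2)
s_(k+1) − s_k = -2*(k + 1)*factorial(k + 1)
(s_(k+1) − s_k) − t_k = 0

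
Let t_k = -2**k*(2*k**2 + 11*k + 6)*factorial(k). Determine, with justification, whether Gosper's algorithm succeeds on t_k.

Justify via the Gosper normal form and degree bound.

Yes. s_k = -2**k*(k + 4)*factorial(k).

t_(k+1)/t_k = 2*(2*k**3 + 17*k**2 + 34*k + 19)/(2*k**2 + 11*k + 6).
So A=2*k + 2 and B=1, with C=k**2 + 11*k/2 + 3.
Key eq: (2*k + 2)·f(k+1) = (1)·f(k) + (k**2 + 11*k/2 + 3).
deg f ≤ 1 (via 1,0,2).
Match coefficients ⇒ f(k) = (k + 4)/2.
Then R = B(k−1)f/C = (k + 4)/(2*k**2 + 11*k + 6), so s_k = R(k)·t_k = -2**k*(k + 4)*factorial(k).
s_(k+1) − s_k = -2**k*(2*k**2 + 11*k + 6)*factorial(k) = t_k.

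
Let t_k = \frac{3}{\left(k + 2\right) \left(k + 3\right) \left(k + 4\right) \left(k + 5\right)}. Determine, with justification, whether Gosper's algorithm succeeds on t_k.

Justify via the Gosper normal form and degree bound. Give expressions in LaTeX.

Yes. s_k = \frac{k \left(k^{2} + 9 k + 26\right)}{24 \left(k + 2\right) \left(k + 3\right) \left(k + 4\right)}.

Compute t_(k+1)/t_k: get (k + 2)/(k + 6).
So A=k + 2 and B=k + 6, with C=1.
f must satisfy (k + 2)·f(k+1) − (k + 5)·f(k) = 1.
From deg A=1, deg B=1, deg C=0: d=3.
Solving with deg f ≤ 3: f(k) = k*(k**2 + 9*k + 26)/72.
Certificate R = B(k−1)f/C = k*(k + 5)*(k**2 + 9*k + 26)/72 gives s_k = k*(k**2 + 9*k + 26)/(24*(k + 2)*(k + 3)*(k + 4)).
Check: Δs_k = 3/(k**4 + 14*k**3 + 71*k**2 + 154*k + 120). ✓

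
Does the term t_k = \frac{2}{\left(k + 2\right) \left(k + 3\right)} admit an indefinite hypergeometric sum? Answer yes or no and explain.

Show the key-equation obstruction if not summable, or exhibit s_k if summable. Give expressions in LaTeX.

The ratio is (k + 2)/(k + 4).
A = k + 2, B = k + 4, C = 1.
Need (k + 2)·f(k+1) − (k + 3)·f(k) = 1.
From deg A=1, deg B=1, deg C=0: d=1.
Solve for f: f(k) = k/2 (degree 1 ≤ 1).
So s_k = (B(k−1)f/C)·t_k = (k*(k + 3)/2)·t_k = k/(k + 2).
Check: Δs_k = 2/(k**2 + 5*k + 6). ✓

Yes. s_k = \frac{k}{k + 2}.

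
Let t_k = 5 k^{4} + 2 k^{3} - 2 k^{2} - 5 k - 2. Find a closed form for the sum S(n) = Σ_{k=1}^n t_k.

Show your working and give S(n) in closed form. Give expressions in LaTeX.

Step 1: r(k) = (5*k**4 + 22*k**3 + 34*k**2 + 17*k - 2)/(5*k**4 + 2*k**3 - 2*k**2 - 5*k - 2).
Factor: A=1; B=1; C=k**4 + 2*k**3/5 - 2*k**2/5 - k - 2/5.
f must satisfy (1)·f(k+1) − (1)·f(k) = k**4 + 2*k**3/5 - 2*k**2/5 - k - 2/5.
From deg A=0, deg B=0, deg C=4: d=5.
Solving with deg f ≤ 5: f(k) = k**2*(k**3 - 2*k**2 - 1)/5.
So s_k = (B(k−1)f/C)·t_k = (k**2*(k**3 - 2*k**2 - 1)/(5*k**4 + 2*k**3 - 2*k**2 - 5*k - 2))·t_k = k**5 - 2*k**4 - k**2.
Δs = 5*k**4 + 2*k**3 - 2*k**2 - 5*k - 2, as required.
Σ_(k=1)^n t_k = s_(n+1) − s_(1) = (n**5 + 3*n**4 + 2*n**3 - 3*n**2 - 5*n - 2) − (-2), i.e. n*(n**4 + 3*n**3 + 2*n**2 - 3*n - 5).

S(n) = n \left(n^{4} + 3 n^{3} + 2 n^{2} - 3 n - 5\right)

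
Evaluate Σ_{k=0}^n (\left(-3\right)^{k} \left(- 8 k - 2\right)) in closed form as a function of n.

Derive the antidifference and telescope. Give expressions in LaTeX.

Step 1: r(k) = 3*(-4*k - 5)/(4*k + 1).
Factor: A=-3; B=1; C=k + 1/4.
f must satisfy (-3)·f(k+1) − (1)·f(k) = k + 1/4.
Bound: deg f ≤ 1.
Coefficient equations give f(k) = -(2*k - 1)/8.
R(k) = B(k−1)·f(k)/C(k) = -(2*k - 1)/(2*(4*k + 1)); s_k = R·t_k = (-3)**k*(2*k - 1).
Check: Δs_k = (-3)**k*(-8*k - 2). ✓
s_(n+1) = (-3)**(n + 1)*(2*n + 1) and s_(0) = -1, so S(n) = -6*(-3)**n*n - 3*(-3)**n + 1.

S(n) = - 6 \left(-3\right)^{n} n - 3 \left(-3\right)^{n} + 1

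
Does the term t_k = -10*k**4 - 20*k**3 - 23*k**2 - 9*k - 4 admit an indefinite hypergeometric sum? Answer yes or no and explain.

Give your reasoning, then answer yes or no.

Ratio r(k) = (10*k**4 + 60*k**3 + 143*k**2 + 155*k + 66)/(10*k**4 + 20*k**3 + 23*k**2 + 9*k + 4).
Normal form (A,B,C) = (1, 1, k**4 + 2*k**3 + 23*k**2/10 + 9*k/10 + 2/5).
Set up (1)·f(k+1) − (1)·f(k) − (k**4 + 2*k**3 + 23*k**2/10 + 9*k/10 + 2/5) = 0.
Degrees (0,0,4) ⇒ d ≤ 5.
Solve for f: f(k) = k*(2*k**4 + k**2 - 2*k + 3)/10 (degree 5 ≤ 5).
Certificate R = B(k−1)f/C = k*(2*k**4 + k**2 - 2*k + 3)/(10*k**4 + 20*k**3 + 23*k**2 + 9*k + 4) gives s_k = k*(-2*k**4 - k**2 + 2*k - 3).
Δs = -10*k**4 - 20*k**3 - 23*k**2 - 9*k - 4, as required.

Yes. s_k = k*(-2*k**4 - k**2 + 2*k - 3).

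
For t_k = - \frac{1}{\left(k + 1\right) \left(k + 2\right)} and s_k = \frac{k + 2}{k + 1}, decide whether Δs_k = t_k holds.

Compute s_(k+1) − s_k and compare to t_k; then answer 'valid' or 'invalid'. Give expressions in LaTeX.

s_(k+1) = (k + 3)/(k + 2)
s_(k+1) − s_k = -1/(k**2 + 3*k + 2)
(s_(k+1) − s_k) − t_k = 0

Valid: the claim telescopes to t_k.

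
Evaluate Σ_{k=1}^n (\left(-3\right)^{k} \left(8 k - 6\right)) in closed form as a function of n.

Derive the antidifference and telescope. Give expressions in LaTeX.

The ratio is 3*(-4*k - 1)/(4*k - 3).
So A=-3 and B=1, with C=k - 3/4.
Set up (-3)·f(k+1) − (1)·f(k) − (k - 3/4) = 0.
d = 1 from the (0,0,1) case.
Match coefficients ⇒ f(k) = -(2*k - 3)/8.
So s_k = (B(k−1)f/C)·t_k = (-(2*k - 3)/(2*(4*k - 3)))·t_k = (-3)**k*(3 - 2*k).
Check: Δs_k = (-3)**k*(8*k - 6). ✓
Σ_(k=1)^n t_k = s_(n+1) − s_(1) = ((-3)**(n + 1)*(1 - 2*n)) − (-3), i.e. 6*(-3)**n*n - 3*(-3)**n + 3.

S(n) = 6 \left(-3\right)^{n} n - 3 \left(-3\right)^{n} + 3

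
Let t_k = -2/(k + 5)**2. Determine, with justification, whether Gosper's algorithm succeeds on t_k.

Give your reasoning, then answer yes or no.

No — t_k has no hypergeometric antidifference.

r(k) = (k + 5)**2/(k + 6)**2 after simplifying.
Gosper form: A/B · C(k+1)/C(k) with A=k**2 + 10*k + 25, B=k**2 + 12*k + 36, C=1.
Need (k**2 + 10*k + 25)·f(k+1) − (k**2 + 10*k + 25)·f(k) = 1.
d = 0 from the (2,2,0) case.
f = c0 ⇒ A·f(k+1) − B(k−1)·f(k) − C = -1. The system {-1 = 0} is inconsistent; no antidifference.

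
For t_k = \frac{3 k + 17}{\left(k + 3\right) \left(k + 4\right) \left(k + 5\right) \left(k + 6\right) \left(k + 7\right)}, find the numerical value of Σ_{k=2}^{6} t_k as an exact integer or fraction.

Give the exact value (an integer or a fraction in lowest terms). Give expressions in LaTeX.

t_(k+1)/t_k = (k + 3)*(3*k + 20)/((k + 8)*(3*k + 17)).
So A=k + 3 and B=k + 8, with C=k + 17/3.
Key eq: (k + 3)·f(k+1) = (k + 7)·f(k) + (k + 17/3).
d = 4 from the (1,1,1) case.
Solving with deg f ≤ 4: f(k) = k*(k + 5)*(k**2 + 13*k + 54)/216.
Then R = B(k−1)f/C = k*(k + 5)*(k + 7)*(k**2 + 13*k + 54)/(72*(3*k + 17)), so s_k = R(k)·t_k = k*(k**2 + 13*k + 54)/(72*(k**3 + 13*k**2 + 54*k + 72)).
Δs = (3*k + 17)/(k**5 + 25*k**4 + 245*k**3 + 1175*k**2 + 2754*k + 2520), as required.
Σ_(k=2)^(6) t_k = s_(7) − s_(2) = 679/51480 − (7/720) = 119/34320.

Σ = 119/34320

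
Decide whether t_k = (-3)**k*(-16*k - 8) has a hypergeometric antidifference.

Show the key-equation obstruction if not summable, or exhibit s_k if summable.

Step 1: r(k) = 3*(-2*k - 3)/(2*k + 1).
So A=-3 and B=1, with C=k + 1/2.
f must satisfy (-3)·f(k+1) − (1)·f(k) = k + 1/2.
Degrees (0,0,1) ⇒ d ≤ 1.
A polynomial solution: f(k) = -(4*k - 1)/16.
Certificate R = B(k−1)f/C = -(4*k - 1)/(8*(2*k + 1)) gives s_k = (-3)**k*(4*k - 1).
Δs = (-3)**k*(-16*k - 8), as required.

Yes. s_k = (-3)**k*(4*k - 1).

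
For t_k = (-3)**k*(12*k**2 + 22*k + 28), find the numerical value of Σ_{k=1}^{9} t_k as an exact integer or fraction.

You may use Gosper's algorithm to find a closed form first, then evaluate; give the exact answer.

Σ = -18541410

r(k) = 3*(-6*k**2 - 23*k - 31)/(6*k**2 + 11*k + 14) after simplifying.
A = -3, B = 1, C = k**2 + 11*k/6 + 7/3.
Solve (-3)·f(k+1) − (1)·f(k) = k**2 + 11*k/6 + 7/3.
Degrees (0,0,2) ⇒ d ≤ 2.
Match coefficients ⇒ f(k) = -(3*k**2 + k + 4)/12.
Get s_k = R·t_k = (-3)**k*(-3*k**2 - k - 4) with R(k) = B(k−1)f(k)/C(k) = -(3*k**2 + k + 4)/(2*(6*k**2 + 11*k + 14)).
Check: Δs_k = (-3)**k*(12*k**2 + 22*k + 28). ✓
Σ_(k=1)^(9) t_k = s_(10) − s_(1) = -18541386 − (24) = -18541410.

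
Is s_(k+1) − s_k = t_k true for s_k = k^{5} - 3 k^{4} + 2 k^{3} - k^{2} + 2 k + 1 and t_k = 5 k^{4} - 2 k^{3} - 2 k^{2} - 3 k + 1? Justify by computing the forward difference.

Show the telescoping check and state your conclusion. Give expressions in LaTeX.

Valid — Δs_k = t_k.

s_(k+1) = k**5 + 2*k**4 - 3*k**2 - k + 2
s_(k+1) − s_k = 5*k**4 - 2*k**3 - 2*k**2 - 3*k + 1
(s_(k+1) − s_k) − t_k = 0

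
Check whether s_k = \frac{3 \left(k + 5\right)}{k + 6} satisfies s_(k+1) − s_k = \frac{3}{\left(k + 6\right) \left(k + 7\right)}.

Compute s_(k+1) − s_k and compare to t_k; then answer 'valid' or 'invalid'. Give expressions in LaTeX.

s_(k+1) = 3*(k + 6)/(k + 7)
s_(k+1) − s_k = 3/(k**2 + 13*k + 42)
(s_(k+1) − s_k) − t_k = 0

valid; difference matches t_k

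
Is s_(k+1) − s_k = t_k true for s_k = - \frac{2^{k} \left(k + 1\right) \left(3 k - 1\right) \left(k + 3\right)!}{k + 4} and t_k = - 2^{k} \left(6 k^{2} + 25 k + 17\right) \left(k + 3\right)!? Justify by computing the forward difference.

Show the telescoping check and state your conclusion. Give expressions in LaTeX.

s_(k+1) = -2**(k + 1)*(k + 2)*(3*k + 2)*factorial(k + 4)/(k + 5)
s_(k+1) − s_k = -2**k*(6*k**4 + 61*k**3 + 215*k**2 + 311*k + 133)*factorial(k + 3)/((k + 4)*(k + 5))
(s_(k+1) − s_k) − t_k = 3*2**k*(6*k**3 + 49*k**2 + 114*k + 69)*factorial(k + 3)/((k + 4)*(k + 5))

Invalid: residual \frac{3 \cdot 2^{k} \left(6 k^{3} + 49 k^{2} + 114 k + 69\right) \left(k + 3\right)!}{\left(k + 4\right) \left(k + 5\right)} ≠ 0.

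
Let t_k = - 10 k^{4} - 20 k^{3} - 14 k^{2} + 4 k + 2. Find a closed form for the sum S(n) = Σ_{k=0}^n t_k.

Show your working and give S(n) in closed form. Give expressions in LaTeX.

Step 1: r(k) = (5*k**4 + 30*k**3 + 67*k**2 + 62*k + 19)/(5*k**4 + 10*k**3 + 7*k**2 - 2*k - 1).
Take A(k)=1, B(k)=1, C(k)=k**4 + 2*k**3 + 7*k**2/5 - 2*k/5 - 1/5.
Solve (1)·f(k+1) − (1)·f(k) = k**4 + 2*k**3 + 7*k**2/5 - 2*k/5 - 1/5.
deg f ≤ 5 (via 0,0,4).
Match coefficients ⇒ f(k) = k*(k**4 - k**2 - 2*k + 1)/5.
Certificate R = B(k−1)f/C = k*(k**4 - k**2 - 2*k + 1)/(5*k**4 + 10*k**3 + 7*k**2 - 2*k - 1) gives s_k = 2*k*(-k**4 + k**2 + 2*k - 1).
Verify: -10*k**4 - 20*k**3 - 14*k**2 + 4*k + 2 matches t_k.
Σ_(k=0)^n t_k = s_(n+1) − s_(0) = (-2*n**5 - 10*n**4 - 18*n**3 - 10*n**2 + 2*n + 2) − (0), i.e. -2*n**5 - 10*n**4 - 18*n**3 - 10*n**2 + 2*n + 2.

S(n) = - 2 n^{5} - 10 n^{4} - 18 n^{3} - 10 n^{2} + 2 n + 2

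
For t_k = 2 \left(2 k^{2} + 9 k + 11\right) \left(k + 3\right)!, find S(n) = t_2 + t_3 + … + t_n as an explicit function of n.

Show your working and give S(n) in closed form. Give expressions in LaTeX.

S(n) = 4 n \left(n + 4\right)! + 6 \left(n + 4\right)! - 1200

The ratio is (k + 4)*(9*k + 2*(k + 1)**2 + 20)/(2*k**2 + 9*k + 11).
Gosper form: A/B · C(k+1)/C(k) with A=k + 4, B=1, C=k**2 + 9*k/2 + 11/2.
Need (k + 4)·f(k+1) − (1)·f(k) = k**2 + 9*k/2 + 11/2.
d = 1 from the (1,0,2) case.
Solving with deg f ≤ 1: f(k) = (2*k + 1)/2.
Certificate R = B(k−1)f/C = (2*k + 1)/(2*k**2 + 9*k + 11) gives s_k = 2*(2*k + 1)*factorial(k + 3).
Δs = 2*(2*k**2 + 9*k + 11)*factorial(k + 3), as required.
Telescope: S(n) = s_(n+1) − s_(2) = 2*(2*n + 3)*factorial(n + 4) − (1200) = 4*n*factorial(n + 4) + 6*factorial(n + 4) - 1200.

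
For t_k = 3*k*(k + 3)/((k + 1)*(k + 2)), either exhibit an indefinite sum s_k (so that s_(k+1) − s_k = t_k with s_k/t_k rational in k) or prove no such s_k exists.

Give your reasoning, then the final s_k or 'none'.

s_k = 3*k*(k - 1)/(k + 1)

Step 1: r(k) = (k + 1)**2*(k + 4)/(k*(k + 3)**2).
Factor: A=k + 1; B=k + 3; C=k**2 + 3*k.
Set up (k + 1)·f(k+1) − (k + 2)·f(k) − (k**2 + 3*k) = 0.
deg f ≤ 2 (via 1,1,2).
A polynomial solution: f(k) = k*(k - 1).
Certificate R = B(k−1)f/C = (k - 1)*(k + 2)/(k + 3) gives s_k = 3*k*(k - 1)/(k + 1).
Check: Δs_k = 3*k*(k + 3)/(k**2 + 3*k + 2). ✓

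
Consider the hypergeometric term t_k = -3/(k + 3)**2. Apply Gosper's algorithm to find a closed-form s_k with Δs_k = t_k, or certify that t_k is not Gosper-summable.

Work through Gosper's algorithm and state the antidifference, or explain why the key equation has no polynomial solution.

r(k) = (k + 3)**2/(k + 4)**2 after simplifying.
So A=k**2 + 6*k + 9 and B=k**2 + 8*k + 16, with C=1.
f must satisfy (k**2 + 6*k + 9)·f(k+1) − (k**2 + 6*k + 9)·f(k) = 1.
d = 0 from the (2,2,0) case.
Write f(k) = c0. Then LHS − RHS = -1, requiring -1 = 0: contradictory. No certificate.

none — t_k is not Gosper-summable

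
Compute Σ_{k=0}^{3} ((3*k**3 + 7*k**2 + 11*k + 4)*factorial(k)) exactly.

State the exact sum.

r(k) = (3*k**4 + 19*k**3 + 50*k**2 + 59*k + 25)/(3*k**3 + 7*k**2 + 11*k + 4) after simplifying.
Gosper form: A/B · C(k+1)/C(k) with A=k + 1, B=1, C=k**3 + 7*k**2/3 + 11*k/3 + 4/3.
f must satisfy (k + 1)·f(k+1) − (1)·f(k) = k**3 + 7*k**2/3 + 11*k/3 + 4/3.
Bound: deg f ≤ 2.
Coefficient equations give f(k) = (3*k**2 + k + 1)/3.
Get s_k = R·t_k = (3*k**2 + k + 1)*factorial(k) with R(k) = B(k−1)f(k)/C(k) = (3*k**2 + k + 1)/(3*k**3 + 7*k**2 + 11*k + 4).
Verify: (3*k**3 + 7*k**2 + 11*k + 4)*factorial(k) matches t_k.
Evaluate s at k=4 and k=0: 1272 and 1; difference 1271.

Σ = 1271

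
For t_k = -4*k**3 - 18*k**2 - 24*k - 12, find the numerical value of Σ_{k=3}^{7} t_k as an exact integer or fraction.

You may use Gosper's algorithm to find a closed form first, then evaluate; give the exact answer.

Compute t_(k+1)/t_k: get (2*k**3 + 15*k**2 + 36*k + 29)/(2*k**3 + 9*k**2 + 12*k + 6).
So A=1 and B=1, with C=k**3 + 9*k**2/2 + 6*k + 3.
Solve (1)·f(k+1) − (1)·f(k) = k**3 + 9*k**2/2 + 6*k + 3.
Degrees (0,0,3) ⇒ d ≤ 4.
Solving with deg f ≤ 4: f(k) = k*(k + 3)*(k**2 + k + 1)/4.
Certificate R = B(k−1)f/C = k*(k + 3)*(k**2 + k + 1)/(2*(2*k**3 + 9*k**2 + 12*k + 6)) gives s_k = k*(-k**3 - 4*k**2 - 4*k - 3).
Check: Δs_k = -4*k**3 - 18*k**2 - 24*k - 12. ✓
Evaluate s at k=8 and k=3: -6424 and -234; difference -6190.

Σ = -6190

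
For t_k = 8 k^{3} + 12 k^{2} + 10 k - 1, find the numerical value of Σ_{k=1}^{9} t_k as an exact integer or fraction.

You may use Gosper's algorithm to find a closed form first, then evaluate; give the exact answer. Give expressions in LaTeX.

Σ = 20061

Step 1: r(k) = (8*k**3 + 36*k**2 + 58*k + 29)/(8*k**3 + 12*k**2 + 10*k - 1).
Take A(k)=1, B(k)=1, C(k)=k**3 + 3*k**2/2 + 5*k/4 - 1/8.
Need (1)·f(k+1) − (1)·f(k) = k**3 + 3*k**2/2 + 5*k/4 - 1/8.
Degrees (0,0,3) ⇒ d ≤ 4.
Solve for f: f(k) = k*(2*k**3 + k - 4)/8 (degree 4 ≤ 4).
Get s_k = R·t_k = k*(2*k**3 + k - 4) with R(k) = B(k−1)f(k)/C(k) = k*(2*k**3 + k - 4)/(8*k**3 + 12*k**2 + 10*k - 1).
Verify: 8*k**3 + 12*k**2 + 10*k - 1 matches t_k.
Telescoping: Σ = s_(10) − s_(1) = 20060 − (-1) = 20061.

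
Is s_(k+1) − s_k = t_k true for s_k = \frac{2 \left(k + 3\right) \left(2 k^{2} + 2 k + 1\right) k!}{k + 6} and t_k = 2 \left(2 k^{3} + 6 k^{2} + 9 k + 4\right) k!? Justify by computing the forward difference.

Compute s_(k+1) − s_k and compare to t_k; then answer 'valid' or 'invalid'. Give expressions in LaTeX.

s_(k+1) = 2*(k + 4)*(2*k**2 + 6*k + 5)*factorial(k + 1)/(k + 7)
s_(k+1) − s_k = 2*(2*k**2 + 14*k + 9)*(k**3 + 6*k**2 + 12*k + 11)*factorial(k)/((k + 6)*(k + 7))
(s_(k+1) − s_k) − t_k = -6*(2*k**4 + 18*k**3 + 43*k**2 + 56*k + 23)*factorial(k)/((k + 6)*(k + 7))

Invalid: residual - \frac{6 \left(2 k^{4} + 18 k^{3} + 43 k^{2} + 56 k + 23\right) k!}{\left(k + 6\right) \left(k + 7\right)} ≠ 0.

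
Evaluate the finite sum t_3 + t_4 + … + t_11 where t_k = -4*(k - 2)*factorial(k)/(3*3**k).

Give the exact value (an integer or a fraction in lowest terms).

The ratio is (k**2 - 1)/(3*(k - 2)).
Gosper form: A/B · C(k+1)/C(k) with A=k/3 + 1/3, B=1, C=k - 2.
Need (k/3 + 1/3)·f(k+1) − (1)·f(k) = k - 2.
Bound: deg f ≤ 0.
Coefficient equations give f(k) = 3.
R(k) = B(k−1)·f(k)/C(k) = 3/(k - 2); s_k = R·t_k = -4*factorial(k)/3**k.
Δs = -4*(k - 2)*factorial(k)/(3*3**k), as required.
Telescoping: Σ = s_(12) − s_(3) = -7884800/2187 − (-8/9) = -7882856/2187.

Σ = -7882856/2187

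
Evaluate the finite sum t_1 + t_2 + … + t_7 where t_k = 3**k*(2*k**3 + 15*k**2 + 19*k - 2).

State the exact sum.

Σ = 4402434

Ratio r(k) = 3*(2*k**3 + 21*k**2 + 55*k + 34)/(2*k**3 + 15*k**2 + 19*k - 2).
Take A(k)=3, B(k)=1, C(k)=k**3 + 15*k**2/2 + 19*k/2 - 1.
Key eq: (3)·f(k+1) = (1)·f(k) + (k**3 + 15*k**2/2 + 19*k/2 - 1).
From deg A=0, deg B=0, deg C=3: d=3.
Solve for f: f(k) = (k**3 + 3*k**2 - 4*k - 1)/2 (degree 3 ≤ 3).
Certificate R = B(k−1)f/C = (k**3 + 3*k**2 - 4*k - 1)/(2*k**3 + 15*k**2 + 19*k - 2) gives s_k = 3**k*(k**3 + 3*k**2 - 4*k - 1).
s_(k+1) − s_k = 3**k*(2*k**3 + 15*k**2 + 19*k - 2) = t_k.
Telescoping: Σ = s_(8) − s_(1) = 4402431 − (-3) = 4402434.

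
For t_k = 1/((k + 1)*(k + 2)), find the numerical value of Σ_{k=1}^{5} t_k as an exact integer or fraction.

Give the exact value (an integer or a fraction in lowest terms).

t_(k+1)/t_k = (k + 1)/(k + 3).
So A=k + 1 and B=k + 3, with C=1.
f must satisfy (k + 1)·f(k+1) − (k + 2)·f(k) = 1.
Bound: deg f ≤ 1.
Coefficient equations give f(k) = k.
So s_k = (B(k−1)f/C)·t_k = (k*(k + 2))·t_k = k/(k + 1).
Verify: 1/(k**2 + 3*k + 2) matches t_k.
Evaluate s at k=6 and k=1: 6/7 and 1/2; difference 5/14.

Σ = 5/14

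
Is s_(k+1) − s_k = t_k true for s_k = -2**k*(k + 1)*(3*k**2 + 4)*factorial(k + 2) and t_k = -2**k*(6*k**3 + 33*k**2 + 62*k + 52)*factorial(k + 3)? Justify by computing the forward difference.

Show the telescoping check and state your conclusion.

Invalid: residual 2**(k + 1)*(6*k**3 + 27*k**2 + 50*k + 38)*factorial(k + 2) ≠ 0.

s_(k+1) = -2**(k + 1)*(k + 2)*(3*k**2 + 6*k + 7)*factorial(k + 3)
s_(k+1) − s_k = -2**k*(6*k**4 + 39*k**3 + 107*k**2 + 138*k + 80)*factorial(k + 2)
(s_(k+1) − s_k) − t_k = 2**(k + 1)*(6*k**3 + 27*k**2 + 50*k + 38)*factorial(k + 2)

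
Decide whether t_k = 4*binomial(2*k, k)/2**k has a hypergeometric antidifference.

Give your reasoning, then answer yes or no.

No — key equation has no polynomial f.

The ratio is (2*k + 1)/(k + 1).
A = 2*k + 1, B = k + 1, C = 1.
Key eq: (2*k + 1)·f(k+1) = (k)·f(k) + (1).
Bound: deg f ≤ -1.
deg f ≤ -1 is impossible — no certificate.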